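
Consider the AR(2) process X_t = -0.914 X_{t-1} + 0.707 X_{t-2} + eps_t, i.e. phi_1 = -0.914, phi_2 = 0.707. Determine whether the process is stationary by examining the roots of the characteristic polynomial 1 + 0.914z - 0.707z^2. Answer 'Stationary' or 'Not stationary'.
\text{Not stationary}

The AR(p) characteristic polynomial is P(z) = 1 + 0.914z - 0.707z^2.
Stationarity requires all roots to lie outside the unit circle, i.e. |z| > 1 for every root.
Set 1 + (0.914) z + (-0.707) z^2 = 0, i.e. a z^2 + b z + c = 0 with a = -0.707, b = 0.914, c = 1.
Discriminant D = b^2 - 4ac = (0.914)^2 - 4*(-0.707)*1 = 0.835396 - (-2.828) = 3.663396.
D >= 0, so the roots are real: z = (-b +/- sqrt(D)) / (2a) = (-0.914 +/- 1.914) / (-1.414).
  z_1 = (-0.914 + 1.914) / (-1.414) = -0.7072,   |z_1| = 0.7072.
  z_2 = (-0.914 - 1.914) / (-1.414) = 2,   |z_2| = 2.
Moduli of all roots: 0.7072, 2.0000.
All moduli strictly greater than 1? No.
Verdict: Not stationary.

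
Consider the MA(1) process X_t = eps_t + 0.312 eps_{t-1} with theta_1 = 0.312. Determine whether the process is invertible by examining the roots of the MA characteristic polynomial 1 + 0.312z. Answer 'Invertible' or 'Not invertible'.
\text{Invertible}

The MA(q) characteristic polynomial is P(z) = 1 + 0.312z.
Invertibility requires all roots to lie outside the unit circle, i.e. |z| > 1 for every root.
This is linear in z: 1 + (0.312) z = 0  =>  z = -1/(0.312) = -3.205128,  |z| = 3.205128.
Moduli of all roots: 3.2051.
All moduli strictly greater than 1? Yes.
Verdict: Invertible.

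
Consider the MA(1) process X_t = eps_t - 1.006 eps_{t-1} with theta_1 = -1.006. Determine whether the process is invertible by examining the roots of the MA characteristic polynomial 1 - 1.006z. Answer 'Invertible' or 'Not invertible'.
\text{Not invertible}

The MA(q) characteristic polynomial is P(z) = 1 - 1.006z.
Invertibility requires all roots to lie outside the unit circle, i.e. |z| > 1 for every root.
This is linear in z: 1 + (-1.006) z = 0  =>  z = -1/(-1.006) = 0.994036,  |z| = 0.994036.
Moduli of all roots: 0.9940.
All moduli strictly greater than 1? No.
Verdict: Not invertible.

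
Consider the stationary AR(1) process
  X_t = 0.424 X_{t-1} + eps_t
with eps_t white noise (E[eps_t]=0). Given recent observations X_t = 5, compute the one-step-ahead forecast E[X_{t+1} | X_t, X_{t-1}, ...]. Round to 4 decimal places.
E[X_{t+1} \mid \mathcal F_t] = 2.1200

For an AR(p) model X_t = c + sum_i phi_i X_{t-i} + eps_t, the
one-step-ahead conditional mean is
  E[X_{t+1} | X_t, ...] = c + sum_i phi_i X_{t+1-i}.
Substitute known values:
  E[X_{t+1} | ...] = (0.424) * (5)
                   = 2.1200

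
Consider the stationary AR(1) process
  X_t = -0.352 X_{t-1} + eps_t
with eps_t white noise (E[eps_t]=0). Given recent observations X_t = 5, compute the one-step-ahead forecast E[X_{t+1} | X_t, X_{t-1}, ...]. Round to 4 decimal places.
E[X_{t+1} \mid \mathcal F_t] = -1.7600

For an AR(p) model X_t = c + sum_i phi_i X_{t-i} + eps_t, the
one-step-ahead conditional mean is
  E[X_{t+1} | X_t, ...] = c + sum_i phi_i X_{t+1-i}.
Substitute known values:
  E[X_{t+1} | ...] = (-0.352) * (5)
                   = -1.7600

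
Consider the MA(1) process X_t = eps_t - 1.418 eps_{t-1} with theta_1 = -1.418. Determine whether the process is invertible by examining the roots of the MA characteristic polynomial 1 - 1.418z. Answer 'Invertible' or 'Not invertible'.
\text{Not invertible}

The MA(q) characteristic polynomial is P(z) = 1 - 1.418z.
Invertibility requires all roots to lie outside the unit circle, i.e. |z| > 1 for every root.
This is linear in z: 1 + (-1.418) z = 0  =>  z = -1/(-1.418) = 0.705219,  |z| = 0.705219.
Moduli of all roots: 0.7052.
All moduli strictly greater than 1? No.
Verdict: Not invertible.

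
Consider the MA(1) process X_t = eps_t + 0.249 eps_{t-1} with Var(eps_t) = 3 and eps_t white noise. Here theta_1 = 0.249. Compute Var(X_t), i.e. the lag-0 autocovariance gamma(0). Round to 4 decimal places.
\gamma(0) = 3.1860

For an MA(q) process X_t = eps_t + sum_i theta_i eps_{t-i} with
Var(eps_t) = sigma^2, the variance is
  gamma(0) = sigma^2 * (1 + sum_i theta_i^2).
  sum_i theta_i^2 = (0.249)^2 = 0.062001.
  gamma(0) = 3 * (1 + 0.062001) = 3 * 1.062001 = 3.186003, which rounds to 3.1860.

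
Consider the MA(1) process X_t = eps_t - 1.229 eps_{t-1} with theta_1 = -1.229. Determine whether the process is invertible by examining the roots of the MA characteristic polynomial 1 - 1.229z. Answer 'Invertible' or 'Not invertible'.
\text{Not invertible}

The MA(q) characteristic polynomial is P(z) = 1 - 1.229z.
Invertibility requires all roots to lie outside the unit circle, i.e. |z| > 1 for every root.
This is linear in z: 1 + (-1.229) z = 0  =>  z = -1/(-1.229) = 0.81367,  |z| = 0.81367.
Moduli of all roots: 0.8137.
All moduli strictly greater than 1? No.
Verdict: Not invertible.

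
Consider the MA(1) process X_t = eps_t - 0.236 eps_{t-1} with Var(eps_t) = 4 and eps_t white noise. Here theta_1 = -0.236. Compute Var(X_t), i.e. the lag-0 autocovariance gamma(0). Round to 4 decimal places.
\gamma(0) = 4.2228

For an MA(q) process X_t = eps_t + sum_i theta_i eps_{t-i} with
Var(eps_t) = sigma^2, the variance is
  gamma(0) = sigma^2 * (1 + sum_i theta_i^2).
  sum_i theta_i^2 = (-0.236)^2 = 0.055696.
  gamma(0) = 4 * (1 + 0.055696) = 4 * 1.055696 = 4.222784, which rounds to 4.2228.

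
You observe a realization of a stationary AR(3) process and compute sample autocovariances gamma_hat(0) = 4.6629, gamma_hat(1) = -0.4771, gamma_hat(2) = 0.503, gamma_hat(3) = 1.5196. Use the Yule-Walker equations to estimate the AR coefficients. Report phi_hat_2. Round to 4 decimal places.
\hat\phi_{2} = 0.1310

The Yule-Walker equations for an AR(p) process read, in matrix form,
  Gamma_p phi = r_p,   with   (Gamma_p)_{ij} = gamma(|i - j|),
                       (r_p)_i = gamma(i),   i,j = 1..p.
Substitute the sample gammas (Toeplitz matrix and right-hand side of size 3):
  Gamma_p = [[4.6629, -0.4771, 0.503], [-0.4771, 4.6629, -0.4771], [0.503, -0.4771, 4.6629]]
  r_p     = [-0.4771, 0.503, 1.5196]
Written out (R1..R3):
  (R1) 4.6629 phi_1 - 0.4771 phi_2 + 0.503 phi_3 = -0.4771
  (R2) -0.4771 phi_1 + 4.6629 phi_2 - 0.4771 phi_3 = 0.503
  (R3) 0.503 phi_1 - 0.4771 phi_2 + 4.6629 phi_3 = 1.5196
Gaussian elimination:
  R2 <- R2 - (-0.4771/4.6629) R1 = R2 - (-0.102318) R1:  4.614084 phi_2 - 0.425634 phi_3 = 0.454184
  R3 <- R3 - (0.503/4.6629) R1 = R3 - (0.107873) R1:  -0.425634 phi_2 + 4.60864 phi_3 = 1.571066
  R3 <- R3 - (-0.425634/4.614084) R2 = R3 - (-0.092247) R2:  4.569377 phi_3 = 1.612963
Back-substitution:
  phi_hat_3 = 1.612963 / 4.569377 = 0.352994
  phi_hat_2 = (0.454184 - (-0.425634)(0.352994)) / 4.614084 = 0.130997
  phi_hat_1 = (-0.4771 - (-0.4771)(0.130997) - (0.503)(0.352994)) / 4.6629 = -0.126993
So phi_hat = [-0.1270, 0.1310, 0.3530].
Therefore phi_hat_2 = 0.1310.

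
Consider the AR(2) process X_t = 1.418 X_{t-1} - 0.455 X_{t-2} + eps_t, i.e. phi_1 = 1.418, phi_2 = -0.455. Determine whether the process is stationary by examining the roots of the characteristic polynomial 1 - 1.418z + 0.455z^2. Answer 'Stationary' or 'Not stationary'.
\text{Stationary}

The AR(p) characteristic polynomial is P(z) = 1 - 1.418z + 0.455z^2.
Stationarity requires all roots to lie outside the unit circle, i.e. |z| > 1 for every root.
Set 1 + (-1.418) z + (0.455) z^2 = 0, i.e. a z^2 + b z + c = 0 with a = 0.455, b = -1.418, c = 1.
Discriminant D = b^2 - 4ac = (-1.418)^2 - 4*(0.455)*1 = 2.010724 - (1.82) = 0.190724.
D >= 0, so the roots are real: z = (-b +/- sqrt(D)) / (2a) = (1.418 +/- 0.43672) / (0.91).
  z_1 = (1.418 + 0.43672) / (0.91) = 2.0382,   |z_1| = 2.0382.
  z_2 = (1.418 - 0.43672) / (0.91) = 1.0783,   |z_2| = 1.0783.
Moduli of all roots: 2.0382, 1.0783.
All moduli strictly greater than 1? Yes.
Verdict: Stationary.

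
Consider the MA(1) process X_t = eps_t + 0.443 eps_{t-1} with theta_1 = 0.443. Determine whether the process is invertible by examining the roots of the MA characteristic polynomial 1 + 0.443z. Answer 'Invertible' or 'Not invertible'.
\text{Invertible}

The MA(q) characteristic polynomial is P(z) = 1 + 0.443z.
Invertibility requires all roots to lie outside the unit circle, i.e. |z| > 1 for every root.
This is linear in z: 1 + (0.443) z = 0  =>  z = -1/(0.443) = -2.257336,  |z| = 2.257336.
Moduli of all roots: 2.2573.
All moduli strictly greater than 1? Yes.
Verdict: Invertible.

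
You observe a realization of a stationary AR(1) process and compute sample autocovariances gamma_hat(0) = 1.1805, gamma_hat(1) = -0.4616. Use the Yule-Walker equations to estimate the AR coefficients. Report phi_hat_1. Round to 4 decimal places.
\hat\phi_{1} = -0.3910

The Yule-Walker equations for an AR(p) process read, in matrix form,
  Gamma_p phi = r_p,   with   (Gamma_p)_{ij} = gamma(|i - j|),
                       (r_p)_i = gamma(i),   i,j = 1..p.
Substitute the sample gammas (Toeplitz matrix and right-hand side of size 1):
  Gamma_p = [[1.1805]]
  r_p     = [-0.4616]
With p = 1 this is the single equation gamma(0) phi_1 = gamma(1):
  phi_hat_1 = gamma(1) / gamma(0) = -0.4616 / 1.1805 = -0.3910.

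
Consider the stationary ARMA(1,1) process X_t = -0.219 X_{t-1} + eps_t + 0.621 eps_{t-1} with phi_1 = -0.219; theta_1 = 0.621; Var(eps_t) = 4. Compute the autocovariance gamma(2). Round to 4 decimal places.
\gamma(2) = -0.3196

Multiply the model equation by X_{t-k} and take expectations. With theta_0 = psi_0 = 1 and psi_j the MA(infinity) weights, this gives
  gamma(k) - sum_i phi_i gamma(k-i) = c_k,
  c_k = sigma^2 * sum_{j=k..q} theta_j psi_{j-k}   (c_k = 0 for k > q),
using gamma(-m) = gamma(m).
psi-weights needed (psi_j = theta_j + sum_i phi_i psi_{j-i}):
  psi_1 = theta_1 + phi_1 = 0.621 + (-0.219) = 0.402
Right-hand sides:
  c_0 = sigma^2 (1 + theta_1 psi_1) = 4 * (1 + (0.621)(0.402)) = 4 * 1.249642 = 4.998568
  c_1 = sigma^2 theta_1 = 4 * (0.621) = 2.484
  c_2 = 0
Equations for k = 0 and k = 1 (AR order 1):
  gamma(0) = phi_1 gamma(1) + c_0
  gamma(1) = phi_1 gamma(0) + c_1
Substituting the second into the first: gamma(0) (1 - phi_1^2) = c_0 + phi_1 c_1, so
  gamma(0) = (c_0 + phi_1 c_1) / (1 - phi_1^2) = (4.998568 + (-0.219)(2.484)) / (1 - (-0.219)^2) = 4.454572 / 0.952039 = 4.678981.
  gamma(1) = phi_1 gamma(0) + c_1 = (-0.219)(4.678981) + (2.484) = 1.459303.
For k = 2 (> q): gamma(2) = phi_1 gamma(1) = (-0.219)(1.459303) = -0.319587.
Therefore gamma(2) = -0.3196 (to 4 decimal places).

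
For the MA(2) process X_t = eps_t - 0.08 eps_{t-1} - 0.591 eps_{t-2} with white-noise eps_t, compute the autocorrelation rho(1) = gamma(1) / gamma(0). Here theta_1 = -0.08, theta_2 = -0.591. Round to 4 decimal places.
\rho(1) = -0.0241

For an MA(q) process with theta_0 = 1, the autocovariance is
  gamma(k) = sigma^2 * sum_{i=0..q-k} theta_i * theta_{i+k},
and rho(k) = gamma(k) / gamma(0). Sigma^2 cancels.
  numerator   = (1)*(-0.08) + (-0.08)*(-0.591) = -0.03272.
  denominator = (1)^2 + (-0.08)^2 + (-0.591)^2 = 1.355681.
  rho(1) = -0.03272 / 1.355681 = -0.0241.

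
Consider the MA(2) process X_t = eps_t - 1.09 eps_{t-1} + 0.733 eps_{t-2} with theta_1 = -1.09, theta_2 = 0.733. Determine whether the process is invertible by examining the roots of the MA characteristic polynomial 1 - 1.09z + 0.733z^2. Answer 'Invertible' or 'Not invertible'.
\text{Invertible}

The MA(q) characteristic polynomial is P(z) = 1 - 1.09z + 0.733z^2.
Invertibility requires all roots to lie outside the unit circle, i.e. |z| > 1 for every root.
Set 1 + (-1.09) z + (0.733) z^2 = 0, i.e. a z^2 + b z + c = 0 with a = 0.733, b = -1.09, c = 1.
Discriminant D = b^2 - 4ac = (-1.09)^2 - 4*(0.733)*1 = 1.1881 - (2.932) = -1.7439.
D < 0, so the roots are the complex-conjugate pair z = (-b +/- i sqrt(-D)) / (2a) = 0.7435 +/- 0.9008i.
For a conjugate pair |z|^2 = z * conj(z) = (product of roots) = c/a = 1/(0.733) = 1.364256, so |z| = sqrt(1.364256) = 1.168 for both roots.
Moduli of all roots: 1.1680, 1.1680.
All moduli strictly greater than 1? Yes.
Verdict: Invertible.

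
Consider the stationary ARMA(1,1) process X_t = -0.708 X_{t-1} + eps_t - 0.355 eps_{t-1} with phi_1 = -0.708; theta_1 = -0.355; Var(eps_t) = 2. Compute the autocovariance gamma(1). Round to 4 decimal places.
\gamma(1) = -5.3342

Multiply the model equation by X_{t-k} and take expectations. With theta_0 = psi_0 = 1 and psi_j the MA(infinity) weights, this gives
  gamma(k) - sum_i phi_i gamma(k-i) = c_k,
  c_k = sigma^2 * sum_{j=k..q} theta_j psi_{j-k}   (c_k = 0 for k > q),
using gamma(-m) = gamma(m).
psi-weights needed (psi_j = theta_j + sum_i phi_i psi_{j-i}):
  psi_1 = theta_1 + phi_1 = -0.355 + (-0.708) = -1.063
Right-hand sides:
  c_0 = sigma^2 (1 + theta_1 psi_1) = 2 * (1 + (-0.355)(-1.063)) = 2 * 1.377365 = 2.75473
  c_1 = sigma^2 theta_1 = 2 * (-0.355) = -0.71
  c_2 = 0
Equations for k = 0 and k = 1 (AR order 1):
  gamma(0) = phi_1 gamma(1) + c_0
  gamma(1) = phi_1 gamma(0) + c_1
Substituting the second into the first: gamma(0) (1 - phi_1^2) = c_0 + phi_1 c_1, so
  gamma(0) = (c_0 + phi_1 c_1) / (1 - phi_1^2) = (2.75473 + (-0.708)(-0.71)) / (1 - (-0.708)^2) = 3.25741 / 0.498736 = 6.531331.
  gamma(1) = phi_1 gamma(0) + c_1 = (-0.708)(6.531331) + (-0.71) = -5.334182.
Therefore gamma(1) = -5.3342 (to 4 decimal places).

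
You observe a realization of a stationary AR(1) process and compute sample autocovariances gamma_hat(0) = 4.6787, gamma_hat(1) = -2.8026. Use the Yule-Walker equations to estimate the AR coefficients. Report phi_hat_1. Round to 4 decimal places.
\hat\phi_{1} = -0.5990

The Yule-Walker equations for an AR(p) process read, in matrix form,
  Gamma_p phi = r_p,   with   (Gamma_p)_{ij} = gamma(|i - j|),
                       (r_p)_i = gamma(i),   i,j = 1..p.
Substitute the sample gammas (Toeplitz matrix and right-hand side of size 1):
  Gamma_p = [[4.6787]]
  r_p     = [-2.8026]
With p = 1 this is the single equation gamma(0) phi_1 = gamma(1):
  phi_hat_1 = gamma(1) / gamma(0) = -2.8026 / 4.6787 = -0.5990.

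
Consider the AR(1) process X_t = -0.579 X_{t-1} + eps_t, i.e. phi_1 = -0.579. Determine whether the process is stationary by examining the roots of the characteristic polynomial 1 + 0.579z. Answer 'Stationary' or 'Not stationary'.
\text{Stationary}

The AR(p) characteristic polynomial is P(z) = 1 + 0.579z.
Stationarity requires all roots to lie outside the unit circle, i.e. |z| > 1 for every root.
This is linear in z: 1 + (0.579) z = 0  =>  z = -1/(0.579) = -1.727116,  |z| = 1.727116.
Moduli of all roots: 1.7271.
All moduli strictly greater than 1? Yes.
Verdict: Stationary.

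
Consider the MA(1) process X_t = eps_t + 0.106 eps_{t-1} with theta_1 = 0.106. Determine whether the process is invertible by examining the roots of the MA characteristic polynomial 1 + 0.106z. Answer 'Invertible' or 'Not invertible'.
\text{Invertible}

The MA(q) characteristic polynomial is P(z) = 1 + 0.106z.
Invertibility requires all roots to lie outside the unit circle, i.e. |z| > 1 for every root.
This is linear in z: 1 + (0.106) z = 0  =>  z = -1/(0.106) = -9.433962,  |z| = 9.433962.
Moduli of all roots: 9.4340.
All moduli strictly greater than 1? Yes.
Verdict: Invertible.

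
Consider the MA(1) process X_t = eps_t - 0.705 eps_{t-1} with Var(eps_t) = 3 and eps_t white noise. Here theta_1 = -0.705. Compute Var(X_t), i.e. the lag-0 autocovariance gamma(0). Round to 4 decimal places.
\gamma(0) = 4.4911

For an MA(q) process X_t = eps_t + sum_i theta_i eps_{t-i} with
Var(eps_t) = sigma^2, the variance is
  gamma(0) = sigma^2 * (1 + sum_i theta_i^2).
  sum_i theta_i^2 = (-0.705)^2 = 0.497025.
  gamma(0) = 3 * (1 + 0.497025) = 3 * 1.497025 = 4.491075, which rounds to 4.4911.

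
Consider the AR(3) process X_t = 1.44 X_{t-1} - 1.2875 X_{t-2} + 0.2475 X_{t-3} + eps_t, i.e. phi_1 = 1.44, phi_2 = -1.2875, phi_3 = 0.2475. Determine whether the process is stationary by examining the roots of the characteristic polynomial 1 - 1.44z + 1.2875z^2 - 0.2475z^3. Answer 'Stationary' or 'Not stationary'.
\text{Stationary}

The AR(p) characteristic polynomial is P(z) = 1 - 1.44z + 1.2875z^2 - 0.2475z^3.
Stationarity requires all roots to lie outside the unit circle, i.e. |z| > 1 for every root.
Degree 3: look for a simple real root z0 first, then factor out (1 - z/z0) and solve the remaining quadratic.
Testing z0 = 4: P(4) = 1 + (-1.44)(4) + (1.2875)(4)^2 + (-0.2475)(4)^3
  = 1 + (-5.76) + (20.6) + (-15.84) = 0.  So z_0 = 4 is a root, |z_0| = 4.
Divide out the factor (1 - 0.25 z) = (1 - z/z0) (since 1/z0 = 0.25):
  P(z) = (1 - 0.25 z)(1 + (-1.19) z + (0.99) z^2)
  [check: z-coef -1.19 - (0.25) = -1.44; z^2-coef 0.99 - (0.25)(-1.19) = 1.2875; z^3-coef -(0.25)(0.99) = -0.2475.]
Remaining roots from the quadratic factor 1 + (-1.19) z + (0.99) z^2:
  Set 1 + (-1.19) z + (0.99) z^2 = 0, i.e. a z^2 + b z + c = 0 with a = 0.99, b = -1.19, c = 1.
  Discriminant D = b^2 - 4ac = (-1.19)^2 - 4*(0.99)*1 = 1.4161 - (3.96) = -2.5439.
  D < 0, so the roots are the complex-conjugate pair z = (-b +/- i sqrt(-D)) / (2a) = 0.601 +/- 0.8055i.
  For a conjugate pair |z|^2 = z * conj(z) = (product of roots) = c/a = 1/(0.99) = 1.010101, so |z| = sqrt(1.010101) = 1.005 for both roots.
Moduli of all roots: 4.0000, 1.0050, 1.0050.
All moduli strictly greater than 1? Yes.
Verdict: Stationary.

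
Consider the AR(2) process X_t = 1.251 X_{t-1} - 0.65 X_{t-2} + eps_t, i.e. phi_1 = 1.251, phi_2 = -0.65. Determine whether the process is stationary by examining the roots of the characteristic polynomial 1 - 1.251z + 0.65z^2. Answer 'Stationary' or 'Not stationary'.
\text{Stationary}

The AR(p) characteristic polynomial is P(z) = 1 - 1.251z + 0.65z^2.
Stationarity requires all roots to lie outside the unit circle, i.e. |z| > 1 for every root.
Set 1 + (-1.251) z + (0.65) z^2 = 0, i.e. a z^2 + b z + c = 0 with a = 0.65, b = -1.251, c = 1.
Discriminant D = b^2 - 4ac = (-1.251)^2 - 4*(0.65)*1 = 1.565001 - (2.6) = -1.034999.
D < 0, so the roots are the complex-conjugate pair z = (-b +/- i sqrt(-D)) / (2a) = 0.9623 +/- 0.7826i.
For a conjugate pair |z|^2 = z * conj(z) = (product of roots) = c/a = 1/(0.65) = 1.538462, so |z| = sqrt(1.538462) = 1.2403 for both roots.
Moduli of all roots: 1.2403, 1.2403.
All moduli strictly greater than 1? Yes.
Verdict: Stationary.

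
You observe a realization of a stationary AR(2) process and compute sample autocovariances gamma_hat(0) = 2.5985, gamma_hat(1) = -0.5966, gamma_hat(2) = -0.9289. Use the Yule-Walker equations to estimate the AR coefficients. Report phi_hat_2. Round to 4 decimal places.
\hat\phi_{2} = -0.4330

The Yule-Walker equations for an AR(p) process read, in matrix form,
  Gamma_p phi = r_p,   with   (Gamma_p)_{ij} = gamma(|i - j|),
                       (r_p)_i = gamma(i),   i,j = 1..p.
Substitute the sample gammas (Toeplitz matrix and right-hand side of size 2):
  Gamma_p = [[2.5985, -0.5966], [-0.5966, 2.5985]]
  r_p     = [-0.5966, -0.9289]
Written out:
  2.5985 phi_1 - 0.5966 phi_2 = -0.5966
  -0.5966 phi_1 + 2.5985 phi_2 = -0.9289
Solve by Cramer's rule:
  det = gamma(0)^2 - gamma(1)^2 = (2.5985)^2 - (-0.5966)^2 = 6.75220225 - 0.35593156 = 6.39627069
  phi_hat_1 = [gamma(1) gamma(0) - gamma(1) gamma(2)] / det = [(-0.5966)(2.5985) - (-0.5966)(-0.9289)] / 6.39627069 = -2.10444684 / 6.39627069 = -0.329
  phi_hat_2 = [gamma(0) gamma(2) - gamma(1)^2] / det = [(2.5985)(-0.9289) - (-0.5966)^2] / 6.39627069 = -2.76967821 / 6.39627069 = -0.433
So phi_hat = [-0.3290, -0.4330].
Therefore phi_hat_2 = -0.4330.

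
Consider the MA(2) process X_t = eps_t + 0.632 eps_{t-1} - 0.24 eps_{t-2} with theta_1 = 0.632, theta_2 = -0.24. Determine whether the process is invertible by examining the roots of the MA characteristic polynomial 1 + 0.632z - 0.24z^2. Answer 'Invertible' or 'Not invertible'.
\text{Invertible}

The MA(q) characteristic polynomial is P(z) = 1 + 0.632z - 0.24z^2.
Invertibility requires all roots to lie outside the unit circle, i.e. |z| > 1 for every root.
Set 1 + (0.632) z + (-0.24) z^2 = 0, i.e. a z^2 + b z + c = 0 with a = -0.24, b = 0.632, c = 1.
Discriminant D = b^2 - 4ac = (0.632)^2 - 4*(-0.24)*1 = 0.399424 - (-0.96) = 1.359424.
D >= 0, so the roots are real: z = (-b +/- sqrt(D)) / (2a) = (-0.632 +/- 1.165943) / (-0.48).
  z_1 = (-0.632 + 1.165943) / (-0.48) = -1.1124,   |z_1| = 1.1124.
  z_2 = (-0.632 - 1.165943) / (-0.48) = 3.7457,   |z_2| = 3.7457.
Moduli of all roots: 1.1124, 3.7457.
All moduli strictly greater than 1? Yes.
Verdict: Invertible.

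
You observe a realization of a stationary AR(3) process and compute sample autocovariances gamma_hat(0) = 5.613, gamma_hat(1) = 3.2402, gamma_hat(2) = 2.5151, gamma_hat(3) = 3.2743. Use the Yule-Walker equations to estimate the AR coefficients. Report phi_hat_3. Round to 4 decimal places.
\hat\phi_{3} = 0.4170

The Yule-Walker equations for an AR(p) process read, in matrix form,
  Gamma_p phi = r_p,   with   (Gamma_p)_{ij} = gamma(|i - j|),
                       (r_p)_i = gamma(i),   i,j = 1..p.
Substitute the sample gammas (Toeplitz matrix and right-hand side of size 3):
  Gamma_p = [[5.613, 3.2402, 2.5151], [3.2402, 5.613, 3.2402], [2.5151, 3.2402, 5.613]]
  r_p     = [3.2402, 2.5151, 3.2743]
Written out (R1..R3):
  (R1) 5.613 phi_1 + 3.2402 phi_2 + 2.5151 phi_3 = 3.2402
  (R2) 3.2402 phi_1 + 5.613 phi_2 + 3.2402 phi_3 = 2.5151
  (R3) 2.5151 phi_1 + 3.2402 phi_2 + 5.613 phi_3 = 3.2743
Gaussian elimination:
  R2 <- R2 - (3.2402/5.613) R1 = R2 - (0.577267) R1:  3.742539 phi_2 + 1.788316 phi_3 = 0.644639
  R3 <- R3 - (2.5151/5.613) R1 = R3 - (0.448085) R1:  1.788316 phi_2 + 4.486022 phi_3 = 1.822416
  R3 <- R3 - (1.788316/3.742539) R2 = R3 - (0.477835) R2:  3.631502 phi_3 = 1.514385
Back-substitution:
  phi_hat_3 = 1.514385 / 3.631502 = 0.417013
  phi_hat_2 = (0.644639 - (1.788316)(0.417013)) / 3.742539 = -0.027017
  phi_hat_1 = (3.2402 - (3.2402)(-0.027017) - (2.5151)(0.417013)) / 5.613 = 0.406006
So phi_hat = [0.4060, -0.0270, 0.4170].
Therefore phi_hat_3 = 0.4170.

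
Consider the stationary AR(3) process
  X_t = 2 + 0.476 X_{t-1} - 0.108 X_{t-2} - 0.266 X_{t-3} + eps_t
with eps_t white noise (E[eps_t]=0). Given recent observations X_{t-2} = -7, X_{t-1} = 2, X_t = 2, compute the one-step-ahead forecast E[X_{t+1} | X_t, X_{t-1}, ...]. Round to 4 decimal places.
E[X_{t+1} \mid \mathcal F_t] = 4.5980

For an AR(p) model X_t = c + sum_i phi_i X_{t-i} + eps_t, the
one-step-ahead conditional mean is
  E[X_{t+1} | X_t, ...] = c + sum_i phi_i X_{t+1-i}.
Substitute known values:
  E[X_{t+1} | ...] = 2 + (0.476) * (2) + (-0.108) * (2) + (-0.266) * (-7)
                   = 4.5980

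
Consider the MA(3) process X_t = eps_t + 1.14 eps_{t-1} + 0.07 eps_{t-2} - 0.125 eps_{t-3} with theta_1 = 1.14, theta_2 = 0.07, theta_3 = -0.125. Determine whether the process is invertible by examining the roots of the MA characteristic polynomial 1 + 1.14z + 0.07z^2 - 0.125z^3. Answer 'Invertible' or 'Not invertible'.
\text{Invertible}

The MA(q) characteristic polynomial is P(z) = 1 + 1.14z + 0.07z^2 - 0.125z^3.
Invertibility requires all roots to lie outside the unit circle, i.e. |z| > 1 for every root.
Degree 3: look for a simple real root z0 first, then factor out (1 - z/z0) and solve the remaining quadratic.
Testing z0 = -2: P(-2) = 1 + (1.14)(-2) + (0.07)(-2)^2 + (-0.125)(-2)^3
  = 1 + (-2.28) + (0.28) + (1) = 0.  So z_0 = -2 is a root, |z_0| = 2.
Divide out the factor (1 + 0.5 z) = (1 - z/z0) (since 1/z0 = -0.5):
  P(z) = (1 + 0.5 z)(1 + (0.64) z + (-0.25) z^2)
  [check: z-coef 0.64 - (-0.5) = 1.14; z^2-coef -0.25 - (-0.5)(0.64) = 0.07; z^3-coef -(-0.5)(-0.25) = -0.125.]
Remaining roots from the quadratic factor 1 + (0.64) z + (-0.25) z^2:
  Set 1 + (0.64) z + (-0.25) z^2 = 0, i.e. a z^2 + b z + c = 0 with a = -0.25, b = 0.64, c = 1.
  Discriminant D = b^2 - 4ac = (0.64)^2 - 4*(-0.25)*1 = 0.4096 - (-1) = 1.4096.
  D >= 0, so the roots are real: z = (-b +/- sqrt(D)) / (2a) = (-0.64 +/- 1.187266) / (-0.5).
    z_1 = (-0.64 + 1.187266) / (-0.5) = -1.0945,   |z_1| = 1.0945.
    z_2 = (-0.64 - 1.187266) / (-0.5) = 3.6545,   |z_2| = 3.6545.
Moduli of all roots: 2.0000, 1.0945, 3.6545.
All moduli strictly greater than 1? Yes.
Verdict: Invertible.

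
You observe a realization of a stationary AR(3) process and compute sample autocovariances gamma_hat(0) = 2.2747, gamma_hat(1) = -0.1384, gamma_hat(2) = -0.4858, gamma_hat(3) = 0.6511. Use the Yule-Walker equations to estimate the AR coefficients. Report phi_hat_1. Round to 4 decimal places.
\hat\phi_{1} = -0.0150

The Yule-Walker equations for an AR(p) process read, in matrix form,
  Gamma_p phi = r_p,   with   (Gamma_p)_{ij} = gamma(|i - j|),
                       (r_p)_i = gamma(i),   i,j = 1..p.
Substitute the sample gammas (Toeplitz matrix and right-hand side of size 3):
  Gamma_p = [[2.2747, -0.1384, -0.4858], [-0.1384, 2.2747, -0.1384], [-0.4858, -0.1384, 2.2747]]
  r_p     = [-0.1384, -0.4858, 0.6511]
Written out (R1..R3):
  (R1) 2.2747 phi_1 - 0.1384 phi_2 - 0.4858 phi_3 = -0.1384
  (R2) -0.1384 phi_1 + 2.2747 phi_2 - 0.1384 phi_3 = -0.4858
  (R3) -0.4858 phi_1 - 0.1384 phi_2 + 2.2747 phi_3 = 0.6511
Gaussian elimination:
  R2 <- R2 - (-0.1384/2.2747) R1 = R2 - (-0.060843) R1:  2.266279 phi_2 - 0.167958 phi_3 = -0.494221
  R3 <- R3 - (-0.4858/2.2747) R1 = R3 - (-0.213567) R1:  -0.167958 phi_2 + 2.170949 phi_3 = 0.621542
  R3 <- R3 - (-0.167958/2.266279) R2 = R3 - (-0.074112) R2:  2.158502 phi_3 = 0.584915
Back-substitution:
  phi_hat_3 = 0.584915 / 2.158502 = 0.270982
  phi_hat_2 = (-0.494221 - (-0.167958)(0.270982)) / 2.266279 = -0.197993
  phi_hat_1 = (-0.1384 - (-0.1384)(-0.197993) - (-0.4858)(0.270982)) / 2.2747 = -0.015017
So phi_hat = [-0.0150, -0.1980, 0.2710].
Therefore phi_hat_1 = -0.0150.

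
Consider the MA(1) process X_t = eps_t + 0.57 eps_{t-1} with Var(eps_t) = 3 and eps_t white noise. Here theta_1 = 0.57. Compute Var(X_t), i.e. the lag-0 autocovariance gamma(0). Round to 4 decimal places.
\gamma(0) = 3.9747

For an MA(q) process X_t = eps_t + sum_i theta_i eps_{t-i} with
Var(eps_t) = sigma^2, the variance is
  gamma(0) = sigma^2 * (1 + sum_i theta_i^2).
  sum_i theta_i^2 = (0.57)^2 = 0.3249.
  gamma(0) = 3 * (1 + 0.3249) = 3 * 1.3249 = 3.9747.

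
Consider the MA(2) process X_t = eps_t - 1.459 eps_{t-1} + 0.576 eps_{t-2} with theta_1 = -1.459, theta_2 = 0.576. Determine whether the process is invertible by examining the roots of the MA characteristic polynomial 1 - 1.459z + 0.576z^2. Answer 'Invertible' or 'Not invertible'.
\text{Invertible}

The MA(q) characteristic polynomial is P(z) = 1 - 1.459z + 0.576z^2.
Invertibility requires all roots to lie outside the unit circle, i.e. |z| > 1 for every root.
Set 1 + (-1.459) z + (0.576) z^2 = 0, i.e. a z^2 + b z + c = 0 with a = 0.576, b = -1.459, c = 1.
Discriminant D = b^2 - 4ac = (-1.459)^2 - 4*(0.576)*1 = 2.128681 - (2.304) = -0.175319.
D < 0, so the roots are the complex-conjugate pair z = (-b +/- i sqrt(-D)) / (2a) = 1.2665 +/- 0.3635i.
For a conjugate pair |z|^2 = z * conj(z) = (product of roots) = c/a = 1/(0.576) = 1.736111, so |z| = sqrt(1.736111) = 1.3176 for both roots.
Moduli of all roots: 1.3176, 1.3176.
All moduli strictly greater than 1? Yes.
Verdict: Invertible.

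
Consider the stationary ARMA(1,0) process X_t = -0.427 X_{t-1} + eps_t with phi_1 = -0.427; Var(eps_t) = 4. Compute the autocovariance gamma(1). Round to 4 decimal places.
\gamma(1) = -2.0889

Multiply the model equation by X_{t-k} and take expectations. With theta_0 = psi_0 = 1 and psi_j the MA(infinity) weights, this gives
  gamma(k) - sum_i phi_i gamma(k-i) = c_k,
  c_k = sigma^2 * sum_{j=k..q} theta_j psi_{j-k}   (c_k = 0 for k > q),
using gamma(-m) = gamma(m).
Pure AR (q = 0): c_0 = sigma^2 = 4, c_k = 0 for k >= 1.
Equations for k = 0 and k = 1 (AR order 1):
  gamma(0) = phi_1 gamma(1) + c_0
  gamma(1) = phi_1 gamma(0) + c_1
Substituting the second into the first: gamma(0) (1 - phi_1^2) = c_0 + phi_1 c_1, so
  gamma(0) = c_0 / (1 - phi_1^2) = 4 / (1 - (-0.427)^2) = 4 / 0.817671 = 4.891943.
  gamma(1) = phi_1 gamma(0) = (-0.427)(4.891943) = -2.08886.
Therefore gamma(1) = -2.0889 (to 4 decimal places).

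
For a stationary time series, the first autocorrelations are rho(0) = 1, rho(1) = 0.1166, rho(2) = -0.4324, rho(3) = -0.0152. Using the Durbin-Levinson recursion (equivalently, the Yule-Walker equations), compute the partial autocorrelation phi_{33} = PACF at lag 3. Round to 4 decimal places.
\phi_{33} = 0.1411

The PACF at lag k is phi_{kk}, the last component of the solution
to the Yule-Walker system G_k phi = r_k where
  (G_k)_{ij} = rho(|i - j|), (r_k)_i = rho(i), i,j = 1..k.
Equivalently, Durbin-Levinson gives phi_{kk} iteratively:
  phi_{11} = rho(1)
  phi_{kk} = [rho(k) - sum_{j=1..k-1} phi_{k-1,j} rho(k-j)]
            / [1 - sum_{j=1..k-1} phi_{k-1,j} rho(j)],
  phi_{k,j} = phi_{k-1,j} - phi_{kk} phi_{k-1,k-j},  j = 1..k-1.
Step k = 1:
  phi_11 = rho(1) = 0.1166.
Step k = 2:
  phi_22 = [rho(2) - phi_11 rho(1)] / [1 - phi_11 rho(1)] = [-0.4324 - (0.1166)(0.1166)] / [1 - (0.1166)(0.1166)]
         = -0.44599556 / 0.98640444 = -0.452143.
  Update: phi_21 = phi_11 - phi_22 phi_11 = 0.1166 - (-0.452143)(0.1166) = 0.16932.
Step k = 3:
  phi_33 = [rho(3) - phi_21 rho(2) - phi_22 rho(1)] / [1 - phi_21 rho(1) - phi_22 rho(2)]
    numerator   = -0.0152 - (0.16932)(-0.4324) - (-0.452143)(0.1166) = 0.11073374
    denominator = 1 - (0.16932)(0.1166) - (-0.452143)(-0.4324) = 0.78475081
  phi_33 = 0.11073374 / 0.78475081 = 0.1411.
Therefore phi_{33} = 0.1411.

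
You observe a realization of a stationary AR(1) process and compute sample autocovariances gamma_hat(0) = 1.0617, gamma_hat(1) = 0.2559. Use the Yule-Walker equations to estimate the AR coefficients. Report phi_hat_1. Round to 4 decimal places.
\hat\phi_{1} = 0.2410

The Yule-Walker equations for an AR(p) process read, in matrix form,
  Gamma_p phi = r_p,   with   (Gamma_p)_{ij} = gamma(|i - j|),
                       (r_p)_i = gamma(i),   i,j = 1..p.
Substitute the sample gammas (Toeplitz matrix and right-hand side of size 1):
  Gamma_p = [[1.0617]]
  r_p     = [0.2559]
With p = 1 this is the single equation gamma(0) phi_1 = gamma(1):
  phi_hat_1 = gamma(1) / gamma(0) = 0.2559 / 1.0617 = 0.2410.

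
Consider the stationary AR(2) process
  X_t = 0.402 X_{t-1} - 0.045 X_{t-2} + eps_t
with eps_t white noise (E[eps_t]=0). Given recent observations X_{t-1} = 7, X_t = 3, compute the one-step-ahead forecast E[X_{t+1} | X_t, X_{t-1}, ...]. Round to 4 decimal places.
E[X_{t+1} \mid \mathcal F_t] = 0.8910

For an AR(p) model X_t = c + sum_i phi_i X_{t-i} + eps_t, the
one-step-ahead conditional mean is
  E[X_{t+1} | X_t, ...] = c + sum_i phi_i X_{t+1-i}.
Substitute known values:
  E[X_{t+1} | ...] = (0.402) * (3) + (-0.045) * (7)
                   = 0.8910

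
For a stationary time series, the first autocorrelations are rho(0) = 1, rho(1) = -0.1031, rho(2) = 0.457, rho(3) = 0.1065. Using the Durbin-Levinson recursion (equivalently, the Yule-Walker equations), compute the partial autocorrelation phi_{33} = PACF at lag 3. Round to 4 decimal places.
\phi_{33} = 0.2270

The PACF at lag k is phi_{kk}, the last component of the solution
to the Yule-Walker system G_k phi = r_k where
  (G_k)_{ij} = rho(|i - j|), (r_k)_i = rho(i), i,j = 1..k.
Equivalently, Durbin-Levinson gives phi_{kk} iteratively:
  phi_{11} = rho(1)
  phi_{kk} = [rho(k) - sum_{j=1..k-1} phi_{k-1,j} rho(k-j)]
            / [1 - sum_{j=1..k-1} phi_{k-1,j} rho(j)],
  phi_{k,j} = phi_{k-1,j} - phi_{kk} phi_{k-1,k-j},  j = 1..k-1.
Step k = 1:
  phi_11 = rho(1) = -0.1031.
Step k = 2:
  phi_22 = [rho(2) - phi_11 rho(1)] / [1 - phi_11 rho(1)] = [0.457 - (-0.1031)(-0.1031)] / [1 - (-0.1031)(-0.1031)]
         = 0.44637039 / 0.98937039 = 0.451166.
  Update: phi_21 = phi_11 - phi_22 phi_11 = -0.1031 - (0.451166)(-0.1031) = -0.056585.
Step k = 3:
  phi_33 = [rho(3) - phi_21 rho(2) - phi_22 rho(1)] / [1 - phi_21 rho(1) - phi_22 rho(2)]
    numerator   = 0.1065 - (-0.056585)(0.457) - (0.451166)(-0.1031) = 0.17887447
    denominator = 1 - (-0.056585)(-0.1031) - (0.451166)(0.457) = 0.7879832
  phi_33 = 0.17887447 / 0.7879832 = 0.227.
Therefore phi_{33} = 0.2270.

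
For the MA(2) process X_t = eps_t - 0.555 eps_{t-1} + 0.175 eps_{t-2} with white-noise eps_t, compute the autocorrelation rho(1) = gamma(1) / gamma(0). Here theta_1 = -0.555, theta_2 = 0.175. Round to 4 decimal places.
\rho(1) = -0.4872

For an MA(q) process with theta_0 = 1, the autocovariance is
  gamma(k) = sigma^2 * sum_{i=0..q-k} theta_i * theta_{i+k},
and rho(k) = gamma(k) / gamma(0). Sigma^2 cancels.
  numerator   = (1)*(-0.555) + (-0.555)*(0.175) = -0.652125.
  denominator = (1)^2 + (-0.555)^2 + (0.175)^2 = 1.33865.
  rho(1) = -0.652125 / 1.33865 = -0.4872.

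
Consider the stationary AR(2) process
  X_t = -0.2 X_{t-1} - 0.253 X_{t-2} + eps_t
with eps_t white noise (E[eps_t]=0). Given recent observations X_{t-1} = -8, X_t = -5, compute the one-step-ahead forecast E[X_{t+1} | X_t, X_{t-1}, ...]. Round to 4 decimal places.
E[X_{t+1} \mid \mathcal F_t] = 3.0240

For an AR(p) model X_t = c + sum_i phi_i X_{t-i} + eps_t, the
one-step-ahead conditional mean is
  E[X_{t+1} | X_t, ...] = c + sum_i phi_i X_{t+1-i}.
Substitute known values:
  E[X_{t+1} | ...] = (-0.2) * (-5) + (-0.253) * (-8)
                   = 3.0240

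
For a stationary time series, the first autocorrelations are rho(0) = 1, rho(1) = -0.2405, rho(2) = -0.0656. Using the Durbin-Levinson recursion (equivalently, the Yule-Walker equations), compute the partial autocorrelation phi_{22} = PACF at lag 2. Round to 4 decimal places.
\phi_{22} = -0.1310

The PACF at lag k is phi_{kk}, the last component of the solution
to the Yule-Walker system G_k phi = r_k where
  (G_k)_{ij} = rho(|i - j|), (r_k)_i = rho(i), i,j = 1..k.
Equivalently, Durbin-Levinson gives phi_{kk} iteratively:
  phi_{11} = rho(1)
  phi_{kk} = [rho(k) - sum_{j=1..k-1} phi_{k-1,j} rho(k-j)]
            / [1 - sum_{j=1..k-1} phi_{k-1,j} rho(j)],
  phi_{k,j} = phi_{k-1,j} - phi_{kk} phi_{k-1,k-j},  j = 1..k-1.
Step k = 1:
  phi_11 = rho(1) = -0.2405.
Step k = 2:
  phi_22 = [rho(2) - phi_11 rho(1)] / [1 - phi_11 rho(1)] = [-0.0656 - (-0.2405)(-0.2405)] / [1 - (-0.2405)(-0.2405)]
         = -0.12344025 / 0.94215975 = -0.131.
Therefore phi_{22} = -0.1310.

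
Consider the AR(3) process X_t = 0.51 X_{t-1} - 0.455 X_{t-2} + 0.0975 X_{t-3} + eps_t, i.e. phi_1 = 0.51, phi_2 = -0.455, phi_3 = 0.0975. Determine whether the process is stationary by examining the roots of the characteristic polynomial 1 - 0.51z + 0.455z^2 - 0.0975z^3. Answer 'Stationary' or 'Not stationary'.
\text{Stationary}

The AR(p) characteristic polynomial is P(z) = 1 - 0.51z + 0.455z^2 - 0.0975z^3.
Stationarity requires all roots to lie outside the unit circle, i.e. |z| > 1 for every root.
Degree 3: look for a simple real root z0 first, then factor out (1 - z/z0) and solve the remaining quadratic.
Testing z0 = 4: P(4) = 1 + (-0.51)(4) + (0.455)(4)^2 + (-0.0975)(4)^3
  = 1 + (-2.04) + (7.28) + (-6.24) = 0.  So z_0 = 4 is a root, |z_0| = 4.
Divide out the factor (1 - 0.25 z) = (1 - z/z0) (since 1/z0 = 0.25):
  P(z) = (1 - 0.25 z)(1 + (-0.26) z + (0.39) z^2)
  [check: z-coef -0.26 - (0.25) = -0.51; z^2-coef 0.39 - (0.25)(-0.26) = 0.455; z^3-coef -(0.25)(0.39) = -0.0975.]
Remaining roots from the quadratic factor 1 + (-0.26) z + (0.39) z^2:
  Set 1 + (-0.26) z + (0.39) z^2 = 0, i.e. a z^2 + b z + c = 0 with a = 0.39, b = -0.26, c = 1.
  Discriminant D = b^2 - 4ac = (-0.26)^2 - 4*(0.39)*1 = 0.0676 - (1.56) = -1.4924.
  D < 0, so the roots are the complex-conjugate pair z = (-b +/- i sqrt(-D)) / (2a) = 0.3333 +/- 1.5662i.
  For a conjugate pair |z|^2 = z * conj(z) = (product of roots) = c/a = 1/(0.39) = 2.564103, so |z| = sqrt(2.564103) = 1.6013 for both roots.
Moduli of all roots: 4.0000, 1.6013, 1.6013.
All moduli strictly greater than 1? Yes.
Verdict: Stationary.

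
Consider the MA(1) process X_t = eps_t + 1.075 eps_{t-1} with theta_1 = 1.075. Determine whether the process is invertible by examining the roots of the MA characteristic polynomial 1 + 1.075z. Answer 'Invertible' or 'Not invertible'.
\text{Not invertible}

The MA(q) characteristic polynomial is P(z) = 1 + 1.075z.
Invertibility requires all roots to lie outside the unit circle, i.e. |z| > 1 for every root.
This is linear in z: 1 + (1.075) z = 0  =>  z = -1/(1.075) = -0.930233,  |z| = 0.930233.
Moduli of all roots: 0.9302.
All moduli strictly greater than 1? No.
Verdict: Not invertible.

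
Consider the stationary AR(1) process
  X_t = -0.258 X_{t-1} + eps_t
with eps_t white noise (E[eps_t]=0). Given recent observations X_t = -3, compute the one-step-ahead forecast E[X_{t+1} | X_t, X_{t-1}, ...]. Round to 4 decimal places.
E[X_{t+1} \mid \mathcal F_t] = 0.7740

For an AR(p) model X_t = c + sum_i phi_i X_{t-i} + eps_t, the
one-step-ahead conditional mean is
  E[X_{t+1} | X_t, ...] = c + sum_i phi_i X_{t+1-i}.
Substitute known values:
  E[X_{t+1} | ...] = (-0.258) * (-3)
                   = 0.7740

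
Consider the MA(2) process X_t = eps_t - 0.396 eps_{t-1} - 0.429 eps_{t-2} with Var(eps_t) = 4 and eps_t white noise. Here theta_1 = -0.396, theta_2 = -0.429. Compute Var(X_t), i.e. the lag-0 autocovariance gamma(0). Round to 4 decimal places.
\gamma(0) = 5.3634

For an MA(q) process X_t = eps_t + sum_i theta_i eps_{t-i} with
Var(eps_t) = sigma^2, the variance is
  gamma(0) = sigma^2 * (1 + sum_i theta_i^2).
  sum_i theta_i^2 = (-0.396)^2 + (-0.429)^2 = 0.156816 + 0.184041 = 0.340857.
  gamma(0) = 4 * (1 + 0.340857) = 4 * 1.340857 = 5.363428, which rounds to 5.3634.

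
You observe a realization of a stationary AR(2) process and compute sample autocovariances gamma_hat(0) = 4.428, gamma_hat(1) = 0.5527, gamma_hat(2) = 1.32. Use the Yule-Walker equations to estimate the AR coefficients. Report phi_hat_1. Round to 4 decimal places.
\hat\phi_{1} = 0.0890

The Yule-Walker equations for an AR(p) process read, in matrix form,
  Gamma_p phi = r_p,   with   (Gamma_p)_{ij} = gamma(|i - j|),
                       (r_p)_i = gamma(i),   i,j = 1..p.
Substitute the sample gammas (Toeplitz matrix and right-hand side of size 2):
  Gamma_p = [[4.428, 0.5527], [0.5527, 4.428]]
  r_p     = [0.5527, 1.32]
Written out:
  4.428 phi_1 + 0.5527 phi_2 = 0.5527
  0.5527 phi_1 + 4.428 phi_2 = 1.32
Solve by Cramer's rule:
  det = gamma(0)^2 - gamma(1)^2 = (4.428)^2 - (0.5527)^2 = 19.607184 - 0.30547729 = 19.30170671
  phi_hat_1 = [gamma(1) gamma(0) - gamma(1) gamma(2)] / det = [(0.5527)(4.428) - (0.5527)(1.32)] / 19.30170671 = 1.7177916 / 19.30170671 = 0.089
  phi_hat_2 = [gamma(0) gamma(2) - gamma(1)^2] / det = [(4.428)(1.32) - (0.5527)^2] / 19.30170671 = 5.53948271 / 19.30170671 = 0.287
So phi_hat = [0.0890, 0.2870].
Therefore phi_hat_1 = 0.0890.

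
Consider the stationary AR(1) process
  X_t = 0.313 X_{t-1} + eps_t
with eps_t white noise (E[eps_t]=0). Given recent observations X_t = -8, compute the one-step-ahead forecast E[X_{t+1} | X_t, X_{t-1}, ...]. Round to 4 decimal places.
E[X_{t+1} \mid \mathcal F_t] = -2.5040

For an AR(p) model X_t = c + sum_i phi_i X_{t-i} + eps_t, the
one-step-ahead conditional mean is
  E[X_{t+1} | X_t, ...] = c + sum_i phi_i X_{t+1-i}.
Substitute known values:
  E[X_{t+1} | ...] = (0.313) * (-8)
                   = -2.5040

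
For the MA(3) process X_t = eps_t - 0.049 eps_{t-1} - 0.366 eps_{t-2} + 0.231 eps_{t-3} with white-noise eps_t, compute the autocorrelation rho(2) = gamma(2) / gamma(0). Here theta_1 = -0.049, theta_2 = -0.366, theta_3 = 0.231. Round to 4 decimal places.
\rho(2) = -0.3171

For an MA(q) process with theta_0 = 1, the autocovariance is
  gamma(k) = sigma^2 * sum_{i=0..q-k} theta_i * theta_{i+k},
and rho(k) = gamma(k) / gamma(0). Sigma^2 cancels.
  numerator   = (1)*(-0.366) + (-0.049)*(0.231) = -0.377319.
  denominator = (1)^2 + (-0.049)^2 + (-0.366)^2 + (0.231)^2 = 1.189718.
  rho(2) = -0.377319 / 1.189718 = -0.3171.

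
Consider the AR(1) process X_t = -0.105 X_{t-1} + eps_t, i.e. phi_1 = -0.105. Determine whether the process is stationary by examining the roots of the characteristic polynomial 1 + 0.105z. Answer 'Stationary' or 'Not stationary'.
\text{Stationary}

The AR(p) characteristic polynomial is P(z) = 1 + 0.105z.
Stationarity requires all roots to lie outside the unit circle, i.e. |z| > 1 for every root.
This is linear in z: 1 + (0.105) z = 0  =>  z = -1/(0.105) = -9.52381,  |z| = 9.52381.
Moduli of all roots: 9.5238.
All moduli strictly greater than 1? Yes.
Verdict: Stationary.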